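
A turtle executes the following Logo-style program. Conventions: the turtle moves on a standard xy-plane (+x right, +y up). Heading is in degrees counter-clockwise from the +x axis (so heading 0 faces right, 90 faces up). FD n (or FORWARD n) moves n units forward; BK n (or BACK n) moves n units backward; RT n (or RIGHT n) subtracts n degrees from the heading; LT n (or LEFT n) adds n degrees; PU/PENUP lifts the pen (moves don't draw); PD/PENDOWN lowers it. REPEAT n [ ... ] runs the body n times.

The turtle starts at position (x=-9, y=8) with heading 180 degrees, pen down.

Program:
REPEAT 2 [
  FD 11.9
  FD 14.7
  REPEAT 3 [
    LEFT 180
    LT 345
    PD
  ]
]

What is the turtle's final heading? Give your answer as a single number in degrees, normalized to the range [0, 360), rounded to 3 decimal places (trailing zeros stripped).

Answer: 90

Derivation:
Executing turtle program step by step:
Start: pos=(-9,8), heading=180, pen down
REPEAT 2 [
  -- iteration 1/2 --
  FD 11.9: (-9,8) -> (-20.9,8) [heading=180, draw]
  FD 14.7: (-20.9,8) -> (-35.6,8) [heading=180, draw]
  REPEAT 3 [
    -- iteration 1/3 --
    LT 180: heading 180 -> 0
    LT 345: heading 0 -> 345
    PD: pen down
    -- iteration 2/3 --
    LT 180: heading 345 -> 165
    LT 345: heading 165 -> 150
    PD: pen down
    -- iteration 3/3 --
    LT 180: heading 150 -> 330
    LT 345: heading 330 -> 315
    PD: pen down
  ]
  -- iteration 2/2 --
  FD 11.9: (-35.6,8) -> (-27.185,-0.415) [heading=315, draw]
  FD 14.7: (-27.185,-0.415) -> (-16.791,-10.809) [heading=315, draw]
  REPEAT 3 [
    -- iteration 1/3 --
    LT 180: heading 315 -> 135
    LT 345: heading 135 -> 120
    PD: pen down
    -- iteration 2/3 --
    LT 180: heading 120 -> 300
    LT 345: heading 300 -> 285
    PD: pen down
    -- iteration 3/3 --
    LT 180: heading 285 -> 105
    LT 345: heading 105 -> 90
    PD: pen down
  ]
]
Final: pos=(-16.791,-10.809), heading=90, 4 segment(s) drawn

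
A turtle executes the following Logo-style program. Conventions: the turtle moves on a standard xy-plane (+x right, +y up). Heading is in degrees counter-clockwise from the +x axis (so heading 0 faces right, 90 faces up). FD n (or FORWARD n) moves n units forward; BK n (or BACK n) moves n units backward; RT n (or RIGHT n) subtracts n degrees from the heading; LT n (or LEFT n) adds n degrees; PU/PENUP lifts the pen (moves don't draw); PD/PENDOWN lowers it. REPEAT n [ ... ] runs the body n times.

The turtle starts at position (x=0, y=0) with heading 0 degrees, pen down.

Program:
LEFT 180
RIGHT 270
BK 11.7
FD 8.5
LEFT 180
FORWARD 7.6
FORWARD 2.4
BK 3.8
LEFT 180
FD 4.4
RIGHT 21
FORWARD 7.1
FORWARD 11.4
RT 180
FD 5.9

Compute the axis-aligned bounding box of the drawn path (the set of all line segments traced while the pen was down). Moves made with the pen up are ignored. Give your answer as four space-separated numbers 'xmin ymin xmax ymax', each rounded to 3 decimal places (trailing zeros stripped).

Answer: -6.63 -12.271 0 13.2

Derivation:
Executing turtle program step by step:
Start: pos=(0,0), heading=0, pen down
LT 180: heading 0 -> 180
RT 270: heading 180 -> 270
BK 11.7: (0,0) -> (0,11.7) [heading=270, draw]
FD 8.5: (0,11.7) -> (0,3.2) [heading=270, draw]
LT 180: heading 270 -> 90
FD 7.6: (0,3.2) -> (0,10.8) [heading=90, draw]
FD 2.4: (0,10.8) -> (0,13.2) [heading=90, draw]
BK 3.8: (0,13.2) -> (0,9.4) [heading=90, draw]
LT 180: heading 90 -> 270
FD 4.4: (0,9.4) -> (0,5) [heading=270, draw]
RT 21: heading 270 -> 249
FD 7.1: (0,5) -> (-2.544,-1.628) [heading=249, draw]
FD 11.4: (-2.544,-1.628) -> (-6.63,-12.271) [heading=249, draw]
RT 180: heading 249 -> 69
FD 5.9: (-6.63,-12.271) -> (-4.515,-6.763) [heading=69, draw]
Final: pos=(-4.515,-6.763), heading=69, 9 segment(s) drawn

Segment endpoints: x in {-6.63, -4.515, -2.544, 0, 0, 0, 0, 0, 0, 0}, y in {-12.271, -6.763, -1.628, 0, 3.2, 5, 9.4, 10.8, 11.7, 13.2}
xmin=-6.63, ymin=-12.271, xmax=0, ymax=13.2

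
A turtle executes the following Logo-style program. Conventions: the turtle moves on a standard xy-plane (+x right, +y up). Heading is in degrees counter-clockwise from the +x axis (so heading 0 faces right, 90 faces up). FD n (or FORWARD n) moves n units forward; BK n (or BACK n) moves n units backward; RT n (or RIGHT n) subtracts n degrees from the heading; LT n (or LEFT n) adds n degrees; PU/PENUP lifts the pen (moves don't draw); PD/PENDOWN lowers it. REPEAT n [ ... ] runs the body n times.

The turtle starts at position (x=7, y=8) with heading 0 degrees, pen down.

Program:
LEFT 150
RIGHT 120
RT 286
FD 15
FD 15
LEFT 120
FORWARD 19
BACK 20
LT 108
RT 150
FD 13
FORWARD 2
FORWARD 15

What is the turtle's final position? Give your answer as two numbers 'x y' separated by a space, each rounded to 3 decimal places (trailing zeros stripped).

Answer: -29.52 36.757

Derivation:
Executing turtle program step by step:
Start: pos=(7,8), heading=0, pen down
LT 150: heading 0 -> 150
RT 120: heading 150 -> 30
RT 286: heading 30 -> 104
FD 15: (7,8) -> (3.371,22.554) [heading=104, draw]
FD 15: (3.371,22.554) -> (-0.258,37.109) [heading=104, draw]
LT 120: heading 104 -> 224
FD 19: (-0.258,37.109) -> (-13.925,23.91) [heading=224, draw]
BK 20: (-13.925,23.91) -> (0.462,37.804) [heading=224, draw]
LT 108: heading 224 -> 332
RT 150: heading 332 -> 182
FD 13: (0.462,37.804) -> (-12.53,37.35) [heading=182, draw]
FD 2: (-12.53,37.35) -> (-14.529,37.28) [heading=182, draw]
FD 15: (-14.529,37.28) -> (-29.52,36.757) [heading=182, draw]
Final: pos=(-29.52,36.757), heading=182, 7 segment(s) drawn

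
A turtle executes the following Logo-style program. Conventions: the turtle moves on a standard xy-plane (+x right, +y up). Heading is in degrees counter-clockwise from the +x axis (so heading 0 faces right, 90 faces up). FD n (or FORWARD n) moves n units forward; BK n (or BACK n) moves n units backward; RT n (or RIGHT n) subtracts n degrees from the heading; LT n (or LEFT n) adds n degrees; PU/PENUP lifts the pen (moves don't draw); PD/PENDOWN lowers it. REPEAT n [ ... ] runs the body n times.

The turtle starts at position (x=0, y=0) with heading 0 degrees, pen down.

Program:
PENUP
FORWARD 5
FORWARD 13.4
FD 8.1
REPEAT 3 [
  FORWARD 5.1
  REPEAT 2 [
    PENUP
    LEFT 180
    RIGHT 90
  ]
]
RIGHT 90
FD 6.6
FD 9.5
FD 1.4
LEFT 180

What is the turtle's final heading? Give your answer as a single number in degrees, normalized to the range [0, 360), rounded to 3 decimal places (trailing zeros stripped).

Answer: 270

Derivation:
Executing turtle program step by step:
Start: pos=(0,0), heading=0, pen down
PU: pen up
FD 5: (0,0) -> (5,0) [heading=0, move]
FD 13.4: (5,0) -> (18.4,0) [heading=0, move]
FD 8.1: (18.4,0) -> (26.5,0) [heading=0, move]
REPEAT 3 [
  -- iteration 1/3 --
  FD 5.1: (26.5,0) -> (31.6,0) [heading=0, move]
  REPEAT 2 [
    -- iteration 1/2 --
    PU: pen up
    LT 180: heading 0 -> 180
    RT 90: heading 180 -> 90
    -- iteration 2/2 --
    PU: pen up
    LT 180: heading 90 -> 270
    RT 90: heading 270 -> 180
  ]
  -- iteration 2/3 --
  FD 5.1: (31.6,0) -> (26.5,0) [heading=180, move]
  REPEAT 2 [
    -- iteration 1/2 --
    PU: pen up
    LT 180: heading 180 -> 0
    RT 90: heading 0 -> 270
    -- iteration 2/2 --
    PU: pen up
    LT 180: heading 270 -> 90
    RT 90: heading 90 -> 0
  ]
  -- iteration 3/3 --
  FD 5.1: (26.5,0) -> (31.6,0) [heading=0, move]
  REPEAT 2 [
    -- iteration 1/2 --
    PU: pen up
    LT 180: heading 0 -> 180
    RT 90: heading 180 -> 90
    -- iteration 2/2 --
    PU: pen up
    LT 180: heading 90 -> 270
    RT 90: heading 270 -> 180
  ]
]
RT 90: heading 180 -> 90
FD 6.6: (31.6,0) -> (31.6,6.6) [heading=90, move]
FD 9.5: (31.6,6.6) -> (31.6,16.1) [heading=90, move]
FD 1.4: (31.6,16.1) -> (31.6,17.5) [heading=90, move]
LT 180: heading 90 -> 270
Final: pos=(31.6,17.5), heading=270, 0 segment(s) drawn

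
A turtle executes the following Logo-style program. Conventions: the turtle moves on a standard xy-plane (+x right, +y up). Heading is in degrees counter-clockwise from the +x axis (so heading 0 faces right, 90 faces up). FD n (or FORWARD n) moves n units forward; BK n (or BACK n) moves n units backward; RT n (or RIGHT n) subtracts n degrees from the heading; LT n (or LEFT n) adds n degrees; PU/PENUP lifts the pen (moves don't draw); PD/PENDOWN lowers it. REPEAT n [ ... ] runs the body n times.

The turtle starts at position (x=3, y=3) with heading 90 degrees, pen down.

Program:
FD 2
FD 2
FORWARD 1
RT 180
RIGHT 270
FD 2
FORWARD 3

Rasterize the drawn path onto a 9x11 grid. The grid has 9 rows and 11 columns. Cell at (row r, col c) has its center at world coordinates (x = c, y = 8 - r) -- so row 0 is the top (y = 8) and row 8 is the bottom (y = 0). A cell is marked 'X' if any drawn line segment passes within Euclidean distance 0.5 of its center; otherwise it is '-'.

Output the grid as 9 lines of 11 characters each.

Segment 0: (3,3) -> (3,5)
Segment 1: (3,5) -> (3,7)
Segment 2: (3,7) -> (3,8)
Segment 3: (3,8) -> (5,8)
Segment 4: (5,8) -> (8,8)

Answer: ---XXXXXX--
---X-------
---X-------
---X-------
---X-------
---X-------
-----------
-----------
-----------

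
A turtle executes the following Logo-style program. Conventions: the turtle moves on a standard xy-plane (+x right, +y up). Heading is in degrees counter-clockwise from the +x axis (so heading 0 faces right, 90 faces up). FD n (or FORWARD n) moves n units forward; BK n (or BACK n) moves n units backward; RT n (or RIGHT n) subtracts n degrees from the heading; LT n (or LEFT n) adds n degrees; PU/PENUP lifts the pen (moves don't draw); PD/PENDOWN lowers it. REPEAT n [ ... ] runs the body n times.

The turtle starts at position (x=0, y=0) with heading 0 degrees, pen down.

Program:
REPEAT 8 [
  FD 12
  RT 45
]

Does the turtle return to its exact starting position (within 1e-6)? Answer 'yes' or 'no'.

Executing turtle program step by step:
Start: pos=(0,0), heading=0, pen down
REPEAT 8 [
  -- iteration 1/8 --
  FD 12: (0,0) -> (12,0) [heading=0, draw]
  RT 45: heading 0 -> 315
  -- iteration 2/8 --
  FD 12: (12,0) -> (20.485,-8.485) [heading=315, draw]
  RT 45: heading 315 -> 270
  -- iteration 3/8 --
  FD 12: (20.485,-8.485) -> (20.485,-20.485) [heading=270, draw]
  RT 45: heading 270 -> 225
  -- iteration 4/8 --
  FD 12: (20.485,-20.485) -> (12,-28.971) [heading=225, draw]
  RT 45: heading 225 -> 180
  -- iteration 5/8 --
  FD 12: (12,-28.971) -> (0,-28.971) [heading=180, draw]
  RT 45: heading 180 -> 135
  -- iteration 6/8 --
  FD 12: (0,-28.971) -> (-8.485,-20.485) [heading=135, draw]
  RT 45: heading 135 -> 90
  -- iteration 7/8 --
  FD 12: (-8.485,-20.485) -> (-8.485,-8.485) [heading=90, draw]
  RT 45: heading 90 -> 45
  -- iteration 8/8 --
  FD 12: (-8.485,-8.485) -> (0,0) [heading=45, draw]
  RT 45: heading 45 -> 0
]
Final: pos=(0,0), heading=0, 8 segment(s) drawn

Start position: (0, 0)
Final position: (0, 0)
Distance = 0; < 1e-6 -> CLOSED

Answer: yes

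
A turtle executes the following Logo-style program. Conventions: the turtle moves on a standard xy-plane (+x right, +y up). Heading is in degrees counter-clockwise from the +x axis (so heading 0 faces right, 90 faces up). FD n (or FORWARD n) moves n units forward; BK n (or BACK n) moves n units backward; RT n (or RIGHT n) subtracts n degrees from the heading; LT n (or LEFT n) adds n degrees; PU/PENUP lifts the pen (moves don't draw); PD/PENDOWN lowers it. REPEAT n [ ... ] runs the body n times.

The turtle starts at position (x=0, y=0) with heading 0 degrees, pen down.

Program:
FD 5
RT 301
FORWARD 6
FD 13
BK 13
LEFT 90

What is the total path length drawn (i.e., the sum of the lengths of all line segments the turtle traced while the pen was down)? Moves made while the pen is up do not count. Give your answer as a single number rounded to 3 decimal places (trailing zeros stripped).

Executing turtle program step by step:
Start: pos=(0,0), heading=0, pen down
FD 5: (0,0) -> (5,0) [heading=0, draw]
RT 301: heading 0 -> 59
FD 6: (5,0) -> (8.09,5.143) [heading=59, draw]
FD 13: (8.09,5.143) -> (14.786,16.286) [heading=59, draw]
BK 13: (14.786,16.286) -> (8.09,5.143) [heading=59, draw]
LT 90: heading 59 -> 149
Final: pos=(8.09,5.143), heading=149, 4 segment(s) drawn

Segment lengths:
  seg 1: (0,0) -> (5,0), length = 5
  seg 2: (5,0) -> (8.09,5.143), length = 6
  seg 3: (8.09,5.143) -> (14.786,16.286), length = 13
  seg 4: (14.786,16.286) -> (8.09,5.143), length = 13
Total = 37

Answer: 37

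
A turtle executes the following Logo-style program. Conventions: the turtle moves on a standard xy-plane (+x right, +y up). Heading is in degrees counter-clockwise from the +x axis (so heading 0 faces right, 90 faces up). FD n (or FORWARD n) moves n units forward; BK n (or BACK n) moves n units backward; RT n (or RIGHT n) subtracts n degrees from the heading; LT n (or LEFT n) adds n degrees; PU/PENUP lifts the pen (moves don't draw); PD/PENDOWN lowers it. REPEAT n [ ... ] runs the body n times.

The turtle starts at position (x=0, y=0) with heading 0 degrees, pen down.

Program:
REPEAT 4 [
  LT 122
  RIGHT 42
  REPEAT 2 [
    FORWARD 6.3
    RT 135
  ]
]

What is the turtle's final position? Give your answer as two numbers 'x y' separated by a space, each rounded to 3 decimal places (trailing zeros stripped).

Answer: 0.072 1.654

Derivation:
Executing turtle program step by step:
Start: pos=(0,0), heading=0, pen down
REPEAT 4 [
  -- iteration 1/4 --
  LT 122: heading 0 -> 122
  RT 42: heading 122 -> 80
  REPEAT 2 [
    -- iteration 1/2 --
    FD 6.3: (0,0) -> (1.094,6.204) [heading=80, draw]
    RT 135: heading 80 -> 305
    -- iteration 2/2 --
    FD 6.3: (1.094,6.204) -> (4.708,1.044) [heading=305, draw]
    RT 135: heading 305 -> 170
  ]
  -- iteration 2/4 --
  LT 122: heading 170 -> 292
  RT 42: heading 292 -> 250
  REPEAT 2 [
    -- iteration 1/2 --
    FD 6.3: (4.708,1.044) -> (2.553,-4.876) [heading=250, draw]
    RT 135: heading 250 -> 115
    -- iteration 2/2 --
    FD 6.3: (2.553,-4.876) -> (-0.11,0.833) [heading=115, draw]
    RT 135: heading 115 -> 340
  ]
  -- iteration 3/4 --
  LT 122: heading 340 -> 102
  RT 42: heading 102 -> 60
  REPEAT 2 [
    -- iteration 1/2 --
    FD 6.3: (-0.11,0.833) -> (3.04,6.289) [heading=60, draw]
    RT 135: heading 60 -> 285
    -- iteration 2/2 --
    FD 6.3: (3.04,6.289) -> (4.671,0.204) [heading=285, draw]
    RT 135: heading 285 -> 150
  ]
  -- iteration 4/4 --
  LT 122: heading 150 -> 272
  RT 42: heading 272 -> 230
  REPEAT 2 [
    -- iteration 1/2 --
    FD 6.3: (4.671,0.204) -> (0.621,-4.622) [heading=230, draw]
    RT 135: heading 230 -> 95
    -- iteration 2/2 --
    FD 6.3: (0.621,-4.622) -> (0.072,1.654) [heading=95, draw]
    RT 135: heading 95 -> 320
  ]
]
Final: pos=(0.072,1.654), heading=320, 8 segment(s) drawn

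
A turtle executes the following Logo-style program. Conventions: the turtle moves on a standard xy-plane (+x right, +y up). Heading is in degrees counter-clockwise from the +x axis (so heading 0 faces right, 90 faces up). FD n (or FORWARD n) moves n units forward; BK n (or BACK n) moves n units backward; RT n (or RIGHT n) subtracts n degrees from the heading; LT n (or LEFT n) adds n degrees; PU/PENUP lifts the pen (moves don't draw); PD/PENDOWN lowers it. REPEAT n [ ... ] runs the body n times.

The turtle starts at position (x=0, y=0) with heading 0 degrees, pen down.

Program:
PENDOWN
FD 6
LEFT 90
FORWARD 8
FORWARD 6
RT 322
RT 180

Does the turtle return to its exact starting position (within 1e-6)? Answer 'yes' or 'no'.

Answer: no

Derivation:
Executing turtle program step by step:
Start: pos=(0,0), heading=0, pen down
PD: pen down
FD 6: (0,0) -> (6,0) [heading=0, draw]
LT 90: heading 0 -> 90
FD 8: (6,0) -> (6,8) [heading=90, draw]
FD 6: (6,8) -> (6,14) [heading=90, draw]
RT 322: heading 90 -> 128
RT 180: heading 128 -> 308
Final: pos=(6,14), heading=308, 3 segment(s) drawn

Start position: (0, 0)
Final position: (6, 14)
Distance = 15.232; >= 1e-6 -> NOT closed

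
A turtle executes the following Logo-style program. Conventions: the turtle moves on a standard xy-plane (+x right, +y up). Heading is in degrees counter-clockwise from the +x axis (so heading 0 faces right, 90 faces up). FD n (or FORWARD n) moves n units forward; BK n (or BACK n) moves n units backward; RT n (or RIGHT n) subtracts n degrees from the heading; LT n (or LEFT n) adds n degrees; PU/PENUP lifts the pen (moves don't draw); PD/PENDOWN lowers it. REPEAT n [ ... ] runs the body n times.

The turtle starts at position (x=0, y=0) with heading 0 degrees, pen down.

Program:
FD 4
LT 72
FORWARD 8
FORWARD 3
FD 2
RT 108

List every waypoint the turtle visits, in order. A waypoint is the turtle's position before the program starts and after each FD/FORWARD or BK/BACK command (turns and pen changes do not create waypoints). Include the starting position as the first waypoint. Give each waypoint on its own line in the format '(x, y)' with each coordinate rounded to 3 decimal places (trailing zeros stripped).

Executing turtle program step by step:
Start: pos=(0,0), heading=0, pen down
FD 4: (0,0) -> (4,0) [heading=0, draw]
LT 72: heading 0 -> 72
FD 8: (4,0) -> (6.472,7.608) [heading=72, draw]
FD 3: (6.472,7.608) -> (7.399,10.462) [heading=72, draw]
FD 2: (7.399,10.462) -> (8.017,12.364) [heading=72, draw]
RT 108: heading 72 -> 324
Final: pos=(8.017,12.364), heading=324, 4 segment(s) drawn
Waypoints (5 total):
(0, 0)
(4, 0)
(6.472, 7.608)
(7.399, 10.462)
(8.017, 12.364)

Answer: (0, 0)
(4, 0)
(6.472, 7.608)
(7.399, 10.462)
(8.017, 12.364)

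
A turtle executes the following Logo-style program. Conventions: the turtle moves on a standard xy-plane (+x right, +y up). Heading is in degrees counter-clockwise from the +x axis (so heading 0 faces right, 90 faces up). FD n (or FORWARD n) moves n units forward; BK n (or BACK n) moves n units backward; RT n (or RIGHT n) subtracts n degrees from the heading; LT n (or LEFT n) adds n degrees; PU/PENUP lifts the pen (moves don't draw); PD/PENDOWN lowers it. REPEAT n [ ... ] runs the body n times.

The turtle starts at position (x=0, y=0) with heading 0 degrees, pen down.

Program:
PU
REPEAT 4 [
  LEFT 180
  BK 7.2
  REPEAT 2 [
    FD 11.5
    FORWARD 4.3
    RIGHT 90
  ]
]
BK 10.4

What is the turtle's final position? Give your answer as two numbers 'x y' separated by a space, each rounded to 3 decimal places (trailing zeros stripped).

Executing turtle program step by step:
Start: pos=(0,0), heading=0, pen down
PU: pen up
REPEAT 4 [
  -- iteration 1/4 --
  LT 180: heading 0 -> 180
  BK 7.2: (0,0) -> (7.2,0) [heading=180, move]
  REPEAT 2 [
    -- iteration 1/2 --
    FD 11.5: (7.2,0) -> (-4.3,0) [heading=180, move]
    FD 4.3: (-4.3,0) -> (-8.6,0) [heading=180, move]
    RT 90: heading 180 -> 90
    -- iteration 2/2 --
    FD 11.5: (-8.6,0) -> (-8.6,11.5) [heading=90, move]
    FD 4.3: (-8.6,11.5) -> (-8.6,15.8) [heading=90, move]
    RT 90: heading 90 -> 0
  ]
  -- iteration 2/4 --
  LT 180: heading 0 -> 180
  BK 7.2: (-8.6,15.8) -> (-1.4,15.8) [heading=180, move]
  REPEAT 2 [
    -- iteration 1/2 --
    FD 11.5: (-1.4,15.8) -> (-12.9,15.8) [heading=180, move]
    FD 4.3: (-12.9,15.8) -> (-17.2,15.8) [heading=180, move]
    RT 90: heading 180 -> 90
    -- iteration 2/2 --
    FD 11.5: (-17.2,15.8) -> (-17.2,27.3) [heading=90, move]
    FD 4.3: (-17.2,27.3) -> (-17.2,31.6) [heading=90, move]
    RT 90: heading 90 -> 0
  ]
  -- iteration 3/4 --
  LT 180: heading 0 -> 180
  BK 7.2: (-17.2,31.6) -> (-10,31.6) [heading=180, move]
  REPEAT 2 [
    -- iteration 1/2 --
    FD 11.5: (-10,31.6) -> (-21.5,31.6) [heading=180, move]
    FD 4.3: (-21.5,31.6) -> (-25.8,31.6) [heading=180, move]
    RT 90: heading 180 -> 90
    -- iteration 2/2 --
    FD 11.5: (-25.8,31.6) -> (-25.8,43.1) [heading=90, move]
    FD 4.3: (-25.8,43.1) -> (-25.8,47.4) [heading=90, move]
    RT 90: heading 90 -> 0
  ]
  -- iteration 4/4 --
  LT 180: heading 0 -> 180
  BK 7.2: (-25.8,47.4) -> (-18.6,47.4) [heading=180, move]
  REPEAT 2 [
    -- iteration 1/2 --
    FD 11.5: (-18.6,47.4) -> (-30.1,47.4) [heading=180, move]
    FD 4.3: (-30.1,47.4) -> (-34.4,47.4) [heading=180, move]
    RT 90: heading 180 -> 90
    -- iteration 2/2 --
    FD 11.5: (-34.4,47.4) -> (-34.4,58.9) [heading=90, move]
    FD 4.3: (-34.4,58.9) -> (-34.4,63.2) [heading=90, move]
    RT 90: heading 90 -> 0
  ]
]
BK 10.4: (-34.4,63.2) -> (-44.8,63.2) [heading=0, move]
Final: pos=(-44.8,63.2), heading=0, 0 segment(s) drawn

Answer: -44.8 63.2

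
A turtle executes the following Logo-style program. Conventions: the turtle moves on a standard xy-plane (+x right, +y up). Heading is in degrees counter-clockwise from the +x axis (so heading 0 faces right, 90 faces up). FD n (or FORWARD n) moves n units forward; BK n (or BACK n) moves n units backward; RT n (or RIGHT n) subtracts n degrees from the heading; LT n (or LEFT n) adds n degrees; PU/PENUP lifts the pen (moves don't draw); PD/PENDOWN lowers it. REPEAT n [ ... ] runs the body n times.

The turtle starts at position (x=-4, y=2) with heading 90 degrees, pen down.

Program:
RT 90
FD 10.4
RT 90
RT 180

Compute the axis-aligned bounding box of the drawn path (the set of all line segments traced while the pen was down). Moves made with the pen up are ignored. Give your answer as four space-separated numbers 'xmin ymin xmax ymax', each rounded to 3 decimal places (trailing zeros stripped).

Executing turtle program step by step:
Start: pos=(-4,2), heading=90, pen down
RT 90: heading 90 -> 0
FD 10.4: (-4,2) -> (6.4,2) [heading=0, draw]
RT 90: heading 0 -> 270
RT 180: heading 270 -> 90
Final: pos=(6.4,2), heading=90, 1 segment(s) drawn

Segment endpoints: x in {-4, 6.4}, y in {2}
xmin=-4, ymin=2, xmax=6.4, ymax=2

Answer: -4 2 6.4 2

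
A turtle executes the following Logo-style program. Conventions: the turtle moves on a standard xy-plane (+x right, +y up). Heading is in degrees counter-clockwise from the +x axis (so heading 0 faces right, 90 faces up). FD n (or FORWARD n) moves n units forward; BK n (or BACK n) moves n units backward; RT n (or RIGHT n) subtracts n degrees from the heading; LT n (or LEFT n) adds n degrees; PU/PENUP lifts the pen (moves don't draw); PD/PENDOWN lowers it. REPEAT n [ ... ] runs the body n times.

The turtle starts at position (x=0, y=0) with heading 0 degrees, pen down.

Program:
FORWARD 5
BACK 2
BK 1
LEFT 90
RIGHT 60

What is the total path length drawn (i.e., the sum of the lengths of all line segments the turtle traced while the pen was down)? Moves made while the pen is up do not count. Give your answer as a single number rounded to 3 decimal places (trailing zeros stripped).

Executing turtle program step by step:
Start: pos=(0,0), heading=0, pen down
FD 5: (0,0) -> (5,0) [heading=0, draw]
BK 2: (5,0) -> (3,0) [heading=0, draw]
BK 1: (3,0) -> (2,0) [heading=0, draw]
LT 90: heading 0 -> 90
RT 60: heading 90 -> 30
Final: pos=(2,0), heading=30, 3 segment(s) drawn

Segment lengths:
  seg 1: (0,0) -> (5,0), length = 5
  seg 2: (5,0) -> (3,0), length = 2
  seg 3: (3,0) -> (2,0), length = 1
Total = 8

Answer: 8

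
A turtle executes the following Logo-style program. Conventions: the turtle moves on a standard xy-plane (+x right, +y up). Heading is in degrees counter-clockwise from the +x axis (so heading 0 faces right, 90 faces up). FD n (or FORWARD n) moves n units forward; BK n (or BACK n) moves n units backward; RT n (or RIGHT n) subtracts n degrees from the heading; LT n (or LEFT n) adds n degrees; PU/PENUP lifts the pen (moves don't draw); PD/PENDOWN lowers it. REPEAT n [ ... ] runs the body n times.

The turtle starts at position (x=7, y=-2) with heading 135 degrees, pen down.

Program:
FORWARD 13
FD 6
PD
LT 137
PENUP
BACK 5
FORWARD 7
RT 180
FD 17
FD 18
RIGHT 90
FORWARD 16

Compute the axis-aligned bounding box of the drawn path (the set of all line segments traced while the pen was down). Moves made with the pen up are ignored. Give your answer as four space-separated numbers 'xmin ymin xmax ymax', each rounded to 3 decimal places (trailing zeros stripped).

Executing turtle program step by step:
Start: pos=(7,-2), heading=135, pen down
FD 13: (7,-2) -> (-2.192,7.192) [heading=135, draw]
FD 6: (-2.192,7.192) -> (-6.435,11.435) [heading=135, draw]
PD: pen down
LT 137: heading 135 -> 272
PU: pen up
BK 5: (-6.435,11.435) -> (-6.61,16.432) [heading=272, move]
FD 7: (-6.61,16.432) -> (-6.365,9.436) [heading=272, move]
RT 180: heading 272 -> 92
FD 17: (-6.365,9.436) -> (-6.959,26.426) [heading=92, move]
FD 18: (-6.959,26.426) -> (-7.587,44.415) [heading=92, move]
RT 90: heading 92 -> 2
FD 16: (-7.587,44.415) -> (8.404,44.973) [heading=2, move]
Final: pos=(8.404,44.973), heading=2, 2 segment(s) drawn

Segment endpoints: x in {-6.435, -2.192, 7}, y in {-2, 7.192, 11.435}
xmin=-6.435, ymin=-2, xmax=7, ymax=11.435

Answer: -6.435 -2 7 11.435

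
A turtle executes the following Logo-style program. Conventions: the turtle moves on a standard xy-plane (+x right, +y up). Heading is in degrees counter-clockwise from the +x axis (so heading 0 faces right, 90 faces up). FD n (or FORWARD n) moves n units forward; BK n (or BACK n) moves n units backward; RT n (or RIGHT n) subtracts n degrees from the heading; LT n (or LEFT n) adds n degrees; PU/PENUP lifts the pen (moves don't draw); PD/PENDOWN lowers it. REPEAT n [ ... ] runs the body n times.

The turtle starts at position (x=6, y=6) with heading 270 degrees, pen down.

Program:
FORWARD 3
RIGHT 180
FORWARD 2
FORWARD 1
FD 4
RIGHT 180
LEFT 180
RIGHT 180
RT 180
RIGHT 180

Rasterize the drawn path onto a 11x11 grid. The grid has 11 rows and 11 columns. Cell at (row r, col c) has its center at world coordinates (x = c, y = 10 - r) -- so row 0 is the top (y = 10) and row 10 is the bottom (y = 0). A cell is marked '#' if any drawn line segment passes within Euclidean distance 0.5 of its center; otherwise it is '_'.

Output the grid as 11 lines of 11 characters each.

Segment 0: (6,6) -> (6,3)
Segment 1: (6,3) -> (6,5)
Segment 2: (6,5) -> (6,6)
Segment 3: (6,6) -> (6,10)

Answer: ______#____
______#____
______#____
______#____
______#____
______#____
______#____
______#____
___________
___________
___________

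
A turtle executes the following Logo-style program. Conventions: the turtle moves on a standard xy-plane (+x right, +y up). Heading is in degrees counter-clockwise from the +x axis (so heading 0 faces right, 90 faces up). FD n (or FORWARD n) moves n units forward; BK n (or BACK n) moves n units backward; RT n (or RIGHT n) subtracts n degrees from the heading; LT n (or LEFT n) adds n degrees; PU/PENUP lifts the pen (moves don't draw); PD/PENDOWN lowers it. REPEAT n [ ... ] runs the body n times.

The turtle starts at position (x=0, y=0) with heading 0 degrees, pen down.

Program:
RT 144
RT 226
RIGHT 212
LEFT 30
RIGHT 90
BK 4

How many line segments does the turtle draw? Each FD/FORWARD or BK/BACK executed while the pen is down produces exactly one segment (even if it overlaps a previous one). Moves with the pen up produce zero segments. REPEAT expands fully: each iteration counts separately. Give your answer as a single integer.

Answer: 1

Derivation:
Executing turtle program step by step:
Start: pos=(0,0), heading=0, pen down
RT 144: heading 0 -> 216
RT 226: heading 216 -> 350
RT 212: heading 350 -> 138
LT 30: heading 138 -> 168
RT 90: heading 168 -> 78
BK 4: (0,0) -> (-0.832,-3.913) [heading=78, draw]
Final: pos=(-0.832,-3.913), heading=78, 1 segment(s) drawn
Segments drawn: 1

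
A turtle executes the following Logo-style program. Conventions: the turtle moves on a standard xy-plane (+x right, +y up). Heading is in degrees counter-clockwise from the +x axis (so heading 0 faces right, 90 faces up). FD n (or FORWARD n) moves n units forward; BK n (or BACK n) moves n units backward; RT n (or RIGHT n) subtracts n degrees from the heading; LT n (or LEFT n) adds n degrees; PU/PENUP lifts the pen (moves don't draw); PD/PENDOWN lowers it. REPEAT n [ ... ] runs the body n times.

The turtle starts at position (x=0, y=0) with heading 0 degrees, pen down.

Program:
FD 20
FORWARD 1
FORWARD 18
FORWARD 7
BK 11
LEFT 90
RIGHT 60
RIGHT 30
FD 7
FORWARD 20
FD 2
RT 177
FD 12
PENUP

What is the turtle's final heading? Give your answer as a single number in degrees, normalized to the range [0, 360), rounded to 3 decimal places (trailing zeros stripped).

Executing turtle program step by step:
Start: pos=(0,0), heading=0, pen down
FD 20: (0,0) -> (20,0) [heading=0, draw]
FD 1: (20,0) -> (21,0) [heading=0, draw]
FD 18: (21,0) -> (39,0) [heading=0, draw]
FD 7: (39,0) -> (46,0) [heading=0, draw]
BK 11: (46,0) -> (35,0) [heading=0, draw]
LT 90: heading 0 -> 90
RT 60: heading 90 -> 30
RT 30: heading 30 -> 0
FD 7: (35,0) -> (42,0) [heading=0, draw]
FD 20: (42,0) -> (62,0) [heading=0, draw]
FD 2: (62,0) -> (64,0) [heading=0, draw]
RT 177: heading 0 -> 183
FD 12: (64,0) -> (52.016,-0.628) [heading=183, draw]
PU: pen up
Final: pos=(52.016,-0.628), heading=183, 9 segment(s) drawn

Answer: 183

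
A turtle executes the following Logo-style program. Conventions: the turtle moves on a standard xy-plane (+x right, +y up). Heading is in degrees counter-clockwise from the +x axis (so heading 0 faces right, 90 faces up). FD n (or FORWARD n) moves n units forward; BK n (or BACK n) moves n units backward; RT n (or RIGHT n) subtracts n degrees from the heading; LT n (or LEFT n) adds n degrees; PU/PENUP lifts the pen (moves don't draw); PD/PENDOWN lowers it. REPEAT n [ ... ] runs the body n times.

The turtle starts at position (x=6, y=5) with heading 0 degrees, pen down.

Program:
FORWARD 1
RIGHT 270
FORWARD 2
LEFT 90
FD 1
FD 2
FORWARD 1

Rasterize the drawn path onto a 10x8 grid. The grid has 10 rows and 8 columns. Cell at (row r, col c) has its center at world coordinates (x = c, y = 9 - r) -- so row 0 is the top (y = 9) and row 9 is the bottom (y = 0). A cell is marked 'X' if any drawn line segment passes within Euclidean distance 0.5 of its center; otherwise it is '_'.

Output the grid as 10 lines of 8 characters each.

Answer: ________
________
___XXXXX
_______X
______XX
________
________
________
________
________

Derivation:
Segment 0: (6,5) -> (7,5)
Segment 1: (7,5) -> (7,7)
Segment 2: (7,7) -> (6,7)
Segment 3: (6,7) -> (4,7)
Segment 4: (4,7) -> (3,7)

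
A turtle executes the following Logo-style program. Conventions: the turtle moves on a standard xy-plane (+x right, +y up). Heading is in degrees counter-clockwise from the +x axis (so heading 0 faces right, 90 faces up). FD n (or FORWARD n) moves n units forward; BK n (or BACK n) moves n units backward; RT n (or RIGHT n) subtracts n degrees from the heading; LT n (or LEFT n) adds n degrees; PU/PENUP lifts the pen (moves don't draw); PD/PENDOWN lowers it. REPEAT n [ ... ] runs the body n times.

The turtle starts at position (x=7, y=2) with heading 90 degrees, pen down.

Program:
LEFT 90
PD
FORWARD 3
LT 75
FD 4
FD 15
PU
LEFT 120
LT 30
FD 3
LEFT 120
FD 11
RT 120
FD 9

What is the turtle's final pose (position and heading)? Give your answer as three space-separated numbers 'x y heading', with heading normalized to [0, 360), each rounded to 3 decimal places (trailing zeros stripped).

Answer: -3.057 -5.02 45

Derivation:
Executing turtle program step by step:
Start: pos=(7,2), heading=90, pen down
LT 90: heading 90 -> 180
PD: pen down
FD 3: (7,2) -> (4,2) [heading=180, draw]
LT 75: heading 180 -> 255
FD 4: (4,2) -> (2.965,-1.864) [heading=255, draw]
FD 15: (2.965,-1.864) -> (-0.918,-16.353) [heading=255, draw]
PU: pen up
LT 120: heading 255 -> 15
LT 30: heading 15 -> 45
FD 3: (-0.918,-16.353) -> (1.204,-14.231) [heading=45, move]
LT 120: heading 45 -> 165
FD 11: (1.204,-14.231) -> (-9.421,-11.384) [heading=165, move]
RT 120: heading 165 -> 45
FD 9: (-9.421,-11.384) -> (-3.057,-5.02) [heading=45, move]
Final: pos=(-3.057,-5.02), heading=45, 3 segment(s) drawn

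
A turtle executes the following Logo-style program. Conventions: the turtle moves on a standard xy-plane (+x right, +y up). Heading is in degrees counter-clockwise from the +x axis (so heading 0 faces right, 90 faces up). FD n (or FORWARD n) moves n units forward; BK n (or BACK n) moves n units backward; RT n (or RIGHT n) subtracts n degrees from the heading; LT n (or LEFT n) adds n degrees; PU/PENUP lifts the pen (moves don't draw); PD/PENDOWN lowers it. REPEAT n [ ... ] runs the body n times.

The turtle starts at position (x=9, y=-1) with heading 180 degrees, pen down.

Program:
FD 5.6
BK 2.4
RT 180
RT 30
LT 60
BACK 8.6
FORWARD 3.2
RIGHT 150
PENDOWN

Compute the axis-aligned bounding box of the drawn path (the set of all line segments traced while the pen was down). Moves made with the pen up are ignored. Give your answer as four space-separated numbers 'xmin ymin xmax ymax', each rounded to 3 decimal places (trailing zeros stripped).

Answer: -1.648 -5.3 9 -1

Derivation:
Executing turtle program step by step:
Start: pos=(9,-1), heading=180, pen down
FD 5.6: (9,-1) -> (3.4,-1) [heading=180, draw]
BK 2.4: (3.4,-1) -> (5.8,-1) [heading=180, draw]
RT 180: heading 180 -> 0
RT 30: heading 0 -> 330
LT 60: heading 330 -> 30
BK 8.6: (5.8,-1) -> (-1.648,-5.3) [heading=30, draw]
FD 3.2: (-1.648,-5.3) -> (1.123,-3.7) [heading=30, draw]
RT 150: heading 30 -> 240
PD: pen down
Final: pos=(1.123,-3.7), heading=240, 4 segment(s) drawn

Segment endpoints: x in {-1.648, 1.123, 3.4, 5.8, 9}, y in {-5.3, -3.7, -1, -1, -1}
xmin=-1.648, ymin=-5.3, xmax=9, ymax=-1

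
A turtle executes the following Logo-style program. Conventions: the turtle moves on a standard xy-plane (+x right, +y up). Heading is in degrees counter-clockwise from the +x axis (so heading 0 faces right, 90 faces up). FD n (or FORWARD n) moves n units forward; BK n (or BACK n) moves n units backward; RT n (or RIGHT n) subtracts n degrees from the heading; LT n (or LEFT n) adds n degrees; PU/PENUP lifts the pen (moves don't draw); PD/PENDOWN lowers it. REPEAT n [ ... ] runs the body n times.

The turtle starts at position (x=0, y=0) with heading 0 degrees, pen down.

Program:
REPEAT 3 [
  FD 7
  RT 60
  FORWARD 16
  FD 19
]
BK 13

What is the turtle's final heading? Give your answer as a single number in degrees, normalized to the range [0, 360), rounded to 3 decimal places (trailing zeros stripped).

Executing turtle program step by step:
Start: pos=(0,0), heading=0, pen down
REPEAT 3 [
  -- iteration 1/3 --
  FD 7: (0,0) -> (7,0) [heading=0, draw]
  RT 60: heading 0 -> 300
  FD 16: (7,0) -> (15,-13.856) [heading=300, draw]
  FD 19: (15,-13.856) -> (24.5,-30.311) [heading=300, draw]
  -- iteration 2/3 --
  FD 7: (24.5,-30.311) -> (28,-36.373) [heading=300, draw]
  RT 60: heading 300 -> 240
  FD 16: (28,-36.373) -> (20,-50.229) [heading=240, draw]
  FD 19: (20,-50.229) -> (10.5,-66.684) [heading=240, draw]
  -- iteration 3/3 --
  FD 7: (10.5,-66.684) -> (7,-72.746) [heading=240, draw]
  RT 60: heading 240 -> 180
  FD 16: (7,-72.746) -> (-9,-72.746) [heading=180, draw]
  FD 19: (-9,-72.746) -> (-28,-72.746) [heading=180, draw]
]
BK 13: (-28,-72.746) -> (-15,-72.746) [heading=180, draw]
Final: pos=(-15,-72.746), heading=180, 10 segment(s) drawn

Answer: 180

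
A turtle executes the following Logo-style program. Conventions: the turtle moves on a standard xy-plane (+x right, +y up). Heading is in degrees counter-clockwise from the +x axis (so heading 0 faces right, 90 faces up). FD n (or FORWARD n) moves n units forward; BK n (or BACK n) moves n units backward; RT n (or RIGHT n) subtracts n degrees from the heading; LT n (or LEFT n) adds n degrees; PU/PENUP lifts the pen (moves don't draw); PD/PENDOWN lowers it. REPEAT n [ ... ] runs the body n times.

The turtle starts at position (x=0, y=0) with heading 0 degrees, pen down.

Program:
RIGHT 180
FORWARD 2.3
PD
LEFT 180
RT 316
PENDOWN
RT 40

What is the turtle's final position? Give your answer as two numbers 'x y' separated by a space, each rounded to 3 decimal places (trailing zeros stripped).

Executing turtle program step by step:
Start: pos=(0,0), heading=0, pen down
RT 180: heading 0 -> 180
FD 2.3: (0,0) -> (-2.3,0) [heading=180, draw]
PD: pen down
LT 180: heading 180 -> 0
RT 316: heading 0 -> 44
PD: pen down
RT 40: heading 44 -> 4
Final: pos=(-2.3,0), heading=4, 1 segment(s) drawn

Answer: -2.3 0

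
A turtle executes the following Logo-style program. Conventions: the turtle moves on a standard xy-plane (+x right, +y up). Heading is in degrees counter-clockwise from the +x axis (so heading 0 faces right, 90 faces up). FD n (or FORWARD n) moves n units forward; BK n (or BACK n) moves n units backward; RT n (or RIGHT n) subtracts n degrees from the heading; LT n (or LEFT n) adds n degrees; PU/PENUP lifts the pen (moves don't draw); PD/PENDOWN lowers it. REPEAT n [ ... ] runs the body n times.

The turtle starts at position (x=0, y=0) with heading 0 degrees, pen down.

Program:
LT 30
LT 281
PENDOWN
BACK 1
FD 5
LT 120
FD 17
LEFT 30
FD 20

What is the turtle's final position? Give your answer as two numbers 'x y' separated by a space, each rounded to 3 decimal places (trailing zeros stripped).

Answer: 4.343 32.688

Derivation:
Executing turtle program step by step:
Start: pos=(0,0), heading=0, pen down
LT 30: heading 0 -> 30
LT 281: heading 30 -> 311
PD: pen down
BK 1: (0,0) -> (-0.656,0.755) [heading=311, draw]
FD 5: (-0.656,0.755) -> (2.624,-3.019) [heading=311, draw]
LT 120: heading 311 -> 71
FD 17: (2.624,-3.019) -> (8.159,13.055) [heading=71, draw]
LT 30: heading 71 -> 101
FD 20: (8.159,13.055) -> (4.343,32.688) [heading=101, draw]
Final: pos=(4.343,32.688), heading=101, 4 segment(s) drawn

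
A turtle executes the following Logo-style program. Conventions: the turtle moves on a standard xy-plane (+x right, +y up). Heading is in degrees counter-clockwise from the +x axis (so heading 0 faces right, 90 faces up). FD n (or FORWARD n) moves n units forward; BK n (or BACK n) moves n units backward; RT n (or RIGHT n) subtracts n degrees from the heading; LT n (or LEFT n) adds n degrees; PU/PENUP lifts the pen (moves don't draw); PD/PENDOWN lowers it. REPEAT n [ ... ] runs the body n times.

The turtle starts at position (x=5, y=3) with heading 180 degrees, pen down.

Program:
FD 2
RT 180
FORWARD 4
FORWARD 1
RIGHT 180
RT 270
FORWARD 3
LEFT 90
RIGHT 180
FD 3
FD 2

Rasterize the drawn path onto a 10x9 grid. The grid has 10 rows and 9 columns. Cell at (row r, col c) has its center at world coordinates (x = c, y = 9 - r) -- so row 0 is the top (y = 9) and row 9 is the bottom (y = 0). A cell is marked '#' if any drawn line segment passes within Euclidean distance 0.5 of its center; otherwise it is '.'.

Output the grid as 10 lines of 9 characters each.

Answer: .........
.........
.........
.........
.........
.........
...######
........#
........#
...######

Derivation:
Segment 0: (5,3) -> (3,3)
Segment 1: (3,3) -> (7,3)
Segment 2: (7,3) -> (8,3)
Segment 3: (8,3) -> (8,0)
Segment 4: (8,0) -> (5,-0)
Segment 5: (5,-0) -> (3,-0)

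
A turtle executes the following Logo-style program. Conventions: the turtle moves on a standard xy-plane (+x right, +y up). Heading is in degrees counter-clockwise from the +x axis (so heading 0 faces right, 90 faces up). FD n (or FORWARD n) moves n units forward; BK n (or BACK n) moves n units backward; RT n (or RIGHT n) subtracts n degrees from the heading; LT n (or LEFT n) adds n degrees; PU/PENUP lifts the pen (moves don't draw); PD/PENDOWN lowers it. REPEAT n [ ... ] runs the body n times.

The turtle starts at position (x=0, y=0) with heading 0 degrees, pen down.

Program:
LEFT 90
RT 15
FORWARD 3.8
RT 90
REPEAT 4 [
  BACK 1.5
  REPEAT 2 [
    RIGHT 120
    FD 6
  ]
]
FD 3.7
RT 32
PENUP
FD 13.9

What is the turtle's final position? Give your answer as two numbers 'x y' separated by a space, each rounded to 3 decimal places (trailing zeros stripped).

Executing turtle program step by step:
Start: pos=(0,0), heading=0, pen down
LT 90: heading 0 -> 90
RT 15: heading 90 -> 75
FD 3.8: (0,0) -> (0.984,3.671) [heading=75, draw]
RT 90: heading 75 -> 345
REPEAT 4 [
  -- iteration 1/4 --
  BK 1.5: (0.984,3.671) -> (-0.465,4.059) [heading=345, draw]
  REPEAT 2 [
    -- iteration 1/2 --
    RT 120: heading 345 -> 225
    FD 6: (-0.465,4.059) -> (-4.708,-0.184) [heading=225, draw]
    -- iteration 2/2 --
    RT 120: heading 225 -> 105
    FD 6: (-4.708,-0.184) -> (-6.261,5.612) [heading=105, draw]
  ]
  -- iteration 2/4 --
  BK 1.5: (-6.261,5.612) -> (-5.873,4.163) [heading=105, draw]
  REPEAT 2 [
    -- iteration 1/2 --
    RT 120: heading 105 -> 345
    FD 6: (-5.873,4.163) -> (-0.077,2.61) [heading=345, draw]
    -- iteration 2/2 --
    RT 120: heading 345 -> 225
    FD 6: (-0.077,2.61) -> (-4.32,-1.633) [heading=225, draw]
  ]
  -- iteration 3/4 --
  BK 1.5: (-4.32,-1.633) -> (-3.259,-0.572) [heading=225, draw]
  REPEAT 2 [
    -- iteration 1/2 --
    RT 120: heading 225 -> 105
    FD 6: (-3.259,-0.572) -> (-4.812,5.223) [heading=105, draw]
    -- iteration 2/2 --
    RT 120: heading 105 -> 345
    FD 6: (-4.812,5.223) -> (0.984,3.671) [heading=345, draw]
  ]
  -- iteration 4/4 --
  BK 1.5: (0.984,3.671) -> (-0.465,4.059) [heading=345, draw]
  REPEAT 2 [
    -- iteration 1/2 --
    RT 120: heading 345 -> 225
    FD 6: (-0.465,4.059) -> (-4.708,-0.184) [heading=225, draw]
    -- iteration 2/2 --
    RT 120: heading 225 -> 105
    FD 6: (-4.708,-0.184) -> (-6.261,5.612) [heading=105, draw]
  ]
]
FD 3.7: (-6.261,5.612) -> (-7.219,9.186) [heading=105, draw]
RT 32: heading 105 -> 73
PU: pen up
FD 13.9: (-7.219,9.186) -> (-3.155,22.478) [heading=73, move]
Final: pos=(-3.155,22.478), heading=73, 14 segment(s) drawn

Answer: -3.155 22.478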